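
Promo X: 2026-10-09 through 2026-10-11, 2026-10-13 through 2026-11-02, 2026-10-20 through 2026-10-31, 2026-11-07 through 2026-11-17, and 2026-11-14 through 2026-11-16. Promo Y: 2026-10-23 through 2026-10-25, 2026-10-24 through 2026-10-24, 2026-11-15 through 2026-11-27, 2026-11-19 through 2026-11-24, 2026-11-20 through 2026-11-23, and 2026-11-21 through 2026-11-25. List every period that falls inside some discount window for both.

First set merges to 2026-10-09 through 2026-10-11, 2026-10-13 through 2026-11-02, 2026-11-07 through 2026-11-17.
Second set merges to 2026-10-23 through 2026-10-25, 2026-11-15 through 2026-11-27.
2026-10-09 through 2026-10-11: no overlap with the second set.
2026-10-13 through 2026-11-02 meets the second set on 2026-10-23 through 2026-10-25.
2026-11-07 through 2026-11-17 meets the second set on 2026-11-15 through 2026-11-17.

2026-10-23 through 2026-10-25, 2026-11-15 through 2026-11-17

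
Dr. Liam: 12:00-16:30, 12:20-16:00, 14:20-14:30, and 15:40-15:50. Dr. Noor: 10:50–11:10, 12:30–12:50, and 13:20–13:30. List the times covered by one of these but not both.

Merge the first list: 12:00–16:30.
A \ B = 12:00–12:30, 12:50–13:20, 13:30–16:30.
B \ A = 10:50–11:10.
Union of the two gives the symmetric difference.

10:50–11:10, 12:00–12:30, 12:50–13:20, 13:30–16:30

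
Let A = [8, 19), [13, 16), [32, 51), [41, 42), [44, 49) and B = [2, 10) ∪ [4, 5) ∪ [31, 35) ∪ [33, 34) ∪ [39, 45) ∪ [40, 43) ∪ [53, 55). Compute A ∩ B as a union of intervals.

First set merges to [8, 19), [32, 51).
Second set merges to [2, 10), [31, 35), [39, 45), [53, 55).
[8, 19) ∩ B → [8, 10).
[32, 51) ∩ B → [32, 35), [39, 45).

[8, 10) ∪ [32, 35) ∪ [39, 45)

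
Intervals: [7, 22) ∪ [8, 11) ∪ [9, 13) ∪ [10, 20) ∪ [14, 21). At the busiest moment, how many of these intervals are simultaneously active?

4

At 10, 4 of the intervals are simultaneously active.
No point has more.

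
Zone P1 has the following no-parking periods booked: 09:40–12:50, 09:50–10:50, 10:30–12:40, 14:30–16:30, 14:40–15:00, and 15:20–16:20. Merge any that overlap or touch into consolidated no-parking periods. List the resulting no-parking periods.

09:40–12:50, 14:30–16:30

09:50–10:50 overlaps/touches 09:40–12:50 → extend to 09:40–12:50.
10:30–12:40 overlaps/touches 09:40–12:50 → extend to 09:40–12:50.
14:30–16:30 is disjoint → start new block.
14:40–15:00 overlaps/touches 14:30–16:30 → extend to 14:30–16:30.
15:20–16:20 overlaps/touches 14:30–16:30 → extend to 14:30–16:30.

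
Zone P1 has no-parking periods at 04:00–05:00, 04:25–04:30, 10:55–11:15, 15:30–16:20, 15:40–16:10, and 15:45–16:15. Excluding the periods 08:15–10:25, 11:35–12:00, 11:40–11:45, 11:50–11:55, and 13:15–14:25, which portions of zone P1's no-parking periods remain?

First set merges to 04:00–05:00, 10:55–11:15, 15:30–16:20.
Second set merges to 08:15–10:25, 11:35–12:00, 13:15–14:25.
04:00–05:00: no B overlap → unchanged.
10:55–11:15: no B overlap → unchanged.
15:30–16:20: no B overlap → unchanged.

04:00–05:00, 10:55–11:15, 15:30–16:20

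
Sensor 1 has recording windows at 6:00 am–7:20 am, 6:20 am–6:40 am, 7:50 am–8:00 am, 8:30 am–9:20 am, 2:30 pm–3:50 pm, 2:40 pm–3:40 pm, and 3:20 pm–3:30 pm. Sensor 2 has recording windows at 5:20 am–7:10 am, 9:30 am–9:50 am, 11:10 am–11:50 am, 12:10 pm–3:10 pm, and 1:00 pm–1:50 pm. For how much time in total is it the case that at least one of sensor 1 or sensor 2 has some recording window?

7 h 40 min

Merge the first list: 6:00 am–7:20 am, 7:50 am–8:00 am, 8:30 am–9:20 am, 2:30 pm–3:50 pm.
Merge the second list: 5:20 am–7:10 am, 9:30 am–9:50 am, 11:10 am–11:50 am, 12:10 pm–3:10 pm.
A ∪ B = 5:20 am–7:20 am, 7:50 am–8:00 am, 8:30 am–9:20 am, 9:30 am–9:50 am, 11:10 am–11:50 am, 12:10 pm–3:50 pm.
Total: 2 h + 10 min + 50 min + 20 min + 40 min + 3 h 40 min = 7 h 40 min.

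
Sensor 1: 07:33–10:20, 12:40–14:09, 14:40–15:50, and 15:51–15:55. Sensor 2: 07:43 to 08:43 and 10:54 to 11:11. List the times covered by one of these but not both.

Only in the first: 07:33–07:43, 08:43–10:20, 12:40–14:09, 14:40–15:50, 15:51–15:55.
Only in the second: 10:54–11:11.
Together these are the periods covered by exactly one.

07:33–07:43, 08:43–10:20, 10:54–11:11, 12:40–14:09, 14:40–15:50, 15:51–15:55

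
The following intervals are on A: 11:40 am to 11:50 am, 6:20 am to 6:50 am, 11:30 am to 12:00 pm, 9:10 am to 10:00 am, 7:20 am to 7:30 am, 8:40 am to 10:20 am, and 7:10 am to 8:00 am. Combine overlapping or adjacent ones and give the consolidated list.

6:20 am–6:50 am, 7:10 am–8:00 am, 8:40 am–10:20 am, 11:30 am–12:00 pm

Sort by start: 6:20 am–6:50 am, 7:10 am–8:00 am, 7:20 am–7:30 am, 8:40 am–10:20 am, 9:10 am–10:00 am, 11:30 am–12:00 pm, 11:40 am–11:50 am.
7:10 am–8:00 am is disjoint → start new block.
7:20 am–7:30 am overlaps/touches 7:10 am–8:00 am → extend to 7:10 am–8:00 am.
8:40 am–10:20 am is disjoint → start new block.
9:10 am–10:00 am overlaps/touches 8:40 am–10:20 am → extend to 8:40 am–10:20 am.
11:30 am–12:00 pm is disjoint → start new block.
11:40 am–11:50 am overlaps/touches 11:30 am–12:00 pm → extend to 11:30 am–12:00 pm.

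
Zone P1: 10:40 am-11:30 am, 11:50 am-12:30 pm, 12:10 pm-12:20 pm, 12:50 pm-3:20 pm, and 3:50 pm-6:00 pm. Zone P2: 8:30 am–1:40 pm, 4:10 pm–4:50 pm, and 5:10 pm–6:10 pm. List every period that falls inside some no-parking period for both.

10:40 am-11:30 am, 11:50 am-12:30 pm, 12:50 pm-1:40 pm, 4:10 pm-4:50 pm, 5:10 pm-6:00 pm

First set merges to 10:40 am-11:30 am, 11:50 am-12:30 pm, 12:50 pm-3:20 pm, 3:50 pm-6:00 pm.
10:40 am-11:30 am ∩ B → 10:40 am-11:30 am.
11:50 am-12:30 pm ∩ B → 11:50 am-12:30 pm.
12:50 pm-3:20 pm ∩ B → 12:50 pm-1:40 pm.
3:50 pm-6:00 pm ∩ B → 4:10 pm-4:50 pm, 5:10 pm-6:00 pm.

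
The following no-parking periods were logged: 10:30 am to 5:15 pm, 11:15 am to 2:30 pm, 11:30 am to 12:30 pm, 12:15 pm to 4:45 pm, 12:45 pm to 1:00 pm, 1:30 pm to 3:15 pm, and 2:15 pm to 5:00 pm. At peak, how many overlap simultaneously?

5

At 2:15 pm, 5 of the intervals are simultaneously active.
No point has more.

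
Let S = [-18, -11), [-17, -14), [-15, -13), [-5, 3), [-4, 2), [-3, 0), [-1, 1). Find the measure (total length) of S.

Merged: [-18, -11), [-5, 3).
Lengths: 7 + 8 = 15.

15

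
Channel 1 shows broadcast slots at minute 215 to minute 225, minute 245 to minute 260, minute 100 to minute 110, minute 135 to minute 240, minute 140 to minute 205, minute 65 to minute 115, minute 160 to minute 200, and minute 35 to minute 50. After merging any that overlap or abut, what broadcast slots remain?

minute 35 to minute 50, minute 65 to minute 115, minute 135 to minute 240, minute 245 to minute 260

Sort by start: minute 35 to minute 50, minute 65 to minute 115, minute 100 to minute 110, minute 135 to minute 240, minute 140 to minute 205, minute 160 to minute 200, minute 215 to minute 225, minute 245 to minute 260.
minute 65 to minute 115 is disjoint → start new block.
minute 100 to minute 110 overlaps/touches minute 65 to minute 115 → extend to minute 65 to minute 115.
minute 135 to minute 240 is disjoint → start new block.
minute 140 to minute 205 overlaps/touches minute 135 to minute 240 → extend to minute 135 to minute 240.
minute 160 to minute 200 overlaps/touches minute 135 to minute 240 → extend to minute 135 to minute 240.
minute 215 to minute 225 overlaps/touches minute 135 to minute 240 → extend to minute 135 to minute 240.
minute 245 to minute 260 is disjoint → start new block.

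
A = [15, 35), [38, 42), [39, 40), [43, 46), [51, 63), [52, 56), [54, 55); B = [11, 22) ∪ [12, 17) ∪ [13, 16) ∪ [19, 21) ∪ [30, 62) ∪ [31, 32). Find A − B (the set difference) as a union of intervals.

First set merges to [15, 35), [38, 42), [43, 46), [51, 63).
Second set merges to [11, 22), [30, 62).
[15, 35) \ B = [22, 30).
[38, 42): entirely removed.
[43, 46): entirely removed.
[51, 63) \ B = [62, 63).

[22, 30) ∪ [62, 63)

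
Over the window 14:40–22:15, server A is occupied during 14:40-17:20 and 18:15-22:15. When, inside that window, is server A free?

17:20-18:15

The merged coverage is 14:40-17:20, 18:15-22:15.
Complement within 14:40-22:15: 17:20-18:15.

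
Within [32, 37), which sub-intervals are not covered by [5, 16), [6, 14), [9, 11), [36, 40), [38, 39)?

After merging, the occupied span is [5, 16), [36, 40).
Complement within [32, 37): [32, 36).

[32, 36)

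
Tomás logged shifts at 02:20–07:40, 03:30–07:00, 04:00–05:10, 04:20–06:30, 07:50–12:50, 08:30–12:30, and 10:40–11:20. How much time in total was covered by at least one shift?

Merged: 02:20–07:40, 07:50–12:50.
Lengths: 5 h 20 min + 5 h = 10 h 20 min.

10 h 20 min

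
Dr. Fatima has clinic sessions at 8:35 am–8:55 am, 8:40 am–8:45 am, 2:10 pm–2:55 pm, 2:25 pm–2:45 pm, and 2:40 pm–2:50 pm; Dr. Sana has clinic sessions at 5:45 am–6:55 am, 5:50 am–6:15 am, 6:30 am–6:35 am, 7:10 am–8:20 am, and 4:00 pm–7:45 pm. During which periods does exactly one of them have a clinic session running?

5:45 am–6:55 am, 7:10 am–8:20 am, 8:35 am–8:55 am, 2:10 pm–2:55 pm, 4:00 pm–7:45 pm

Merge the first list: 8:35 am–8:55 am, 2:10 pm–2:55 pm.
Merge the second list: 5:45 am–6:55 am, 7:10 am–8:20 am, 4:00 pm–7:45 pm.
A \ B = 8:35 am–8:55 am, 2:10 pm–2:55 pm.
B \ A = 5:45 am–6:55 am, 7:10 am–8:20 am, 4:00 pm–7:45 pm.
Union of the two gives the symmetric difference.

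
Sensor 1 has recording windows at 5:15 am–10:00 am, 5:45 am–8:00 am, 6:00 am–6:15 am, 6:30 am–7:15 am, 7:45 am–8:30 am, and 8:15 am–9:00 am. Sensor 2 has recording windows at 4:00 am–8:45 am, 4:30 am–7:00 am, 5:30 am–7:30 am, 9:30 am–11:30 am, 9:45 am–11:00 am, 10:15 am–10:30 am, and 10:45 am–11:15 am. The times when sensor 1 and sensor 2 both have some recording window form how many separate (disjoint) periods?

2

Merge the first list: 5:15 am-10:00 am.
Merge the second list: 4:00 am-8:45 am, 9:30 am-11:30 am.
A ∩ B = 5:15 am-8:45 am, 9:30 am-10:00 am.
That is 2 disjoint pieces.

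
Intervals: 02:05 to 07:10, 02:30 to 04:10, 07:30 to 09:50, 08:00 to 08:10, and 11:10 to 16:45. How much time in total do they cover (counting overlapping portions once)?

Merged: 02:05–07:10, 07:30–09:50, 11:10–16:45.
Lengths: 5 h 5 min + 2 h 20 min + 5 h 35 min = 13 h.

13 h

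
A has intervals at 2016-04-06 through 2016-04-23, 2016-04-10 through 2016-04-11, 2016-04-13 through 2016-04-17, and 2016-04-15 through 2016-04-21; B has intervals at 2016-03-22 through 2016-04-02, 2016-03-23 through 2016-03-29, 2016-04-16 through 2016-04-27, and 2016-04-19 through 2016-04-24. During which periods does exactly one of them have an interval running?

Merge the first list: 2016-04-06 through 2016-04-23.
Merge the second list: 2016-03-22 through 2016-04-02, 2016-04-16 through 2016-04-27.
Only in the first: 2016-04-06 through 2016-04-15.
Only in the second: 2016-03-22 through 2016-04-02, 2016-04-24 through 2016-04-27.
Together these are the periods covered by exactly one.

2016-03-22 through 2016-04-02, 2016-04-06 through 2016-04-15, 2016-04-24 through 2016-04-27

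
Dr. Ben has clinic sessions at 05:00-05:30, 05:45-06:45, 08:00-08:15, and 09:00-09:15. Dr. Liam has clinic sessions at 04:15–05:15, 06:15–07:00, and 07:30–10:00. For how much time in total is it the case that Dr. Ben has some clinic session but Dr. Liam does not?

A \ B = 05:15–05:30, 05:45–06:15.
Total: 15 min + 30 min = 45 min.

45 min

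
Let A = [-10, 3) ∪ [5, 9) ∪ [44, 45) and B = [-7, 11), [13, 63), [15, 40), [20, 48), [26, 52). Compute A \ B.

[-10, -7)

Merge the second list: [-7, 11), [13, 63).
[-10, 3) with B removed leaves [-10, -7).
[5, 9) lies entirely inside B → drops out.
[44, 45) lies entirely inside B → drops out.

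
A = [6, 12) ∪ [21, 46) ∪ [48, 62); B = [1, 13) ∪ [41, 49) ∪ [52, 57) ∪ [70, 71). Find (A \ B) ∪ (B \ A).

[1, 6) ∪ [12, 13) ∪ [21, 41) ∪ [46, 48) ∪ [49, 52) ∪ [57, 62) ∪ [70, 71)

Only in the first: [21, 41), [49, 52), [57, 62).
Only in the second: [1, 6), [12, 13), [46, 48), [70, 71).
Together these are the periods covered by exactly one.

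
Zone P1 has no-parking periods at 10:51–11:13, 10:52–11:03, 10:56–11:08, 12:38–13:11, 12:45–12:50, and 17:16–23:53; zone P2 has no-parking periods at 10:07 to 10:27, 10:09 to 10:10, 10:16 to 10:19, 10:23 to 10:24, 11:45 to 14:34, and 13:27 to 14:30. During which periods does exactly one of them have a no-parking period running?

10:07–10:27, 10:51–11:13, 11:45–12:38, 13:11–14:34, 17:16–23:53

First set merges to 10:51–11:13, 12:38–13:11, 17:16–23:53.
Second set merges to 10:07–10:27, 11:45–14:34.
A but not B: 10:51–11:13, 17:16–23:53.
B but not A: 10:07–10:27, 11:45–12:38, 13:11–14:34.
Combining gives A △ B.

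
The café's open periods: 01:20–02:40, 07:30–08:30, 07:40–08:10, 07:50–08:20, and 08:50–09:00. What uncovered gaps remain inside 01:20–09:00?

02:40–07:30, 08:30–08:50

The merged coverage is 01:20–02:40, 07:30–08:30, 08:50–09:00.
Complement within 01:20–09:00: 02:40–07:30, 08:30–08:50.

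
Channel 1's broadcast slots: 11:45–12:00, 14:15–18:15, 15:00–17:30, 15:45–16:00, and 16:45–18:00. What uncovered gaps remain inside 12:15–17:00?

12:15-14:15

Covered (merged): 11:45-12:00, 14:15-18:15.
Gaps within 12:15-17:00: 12:15-14:15.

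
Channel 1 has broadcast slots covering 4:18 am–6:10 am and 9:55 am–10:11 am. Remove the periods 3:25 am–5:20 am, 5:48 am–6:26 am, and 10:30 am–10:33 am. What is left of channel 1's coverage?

4:18 am-6:10 am minus B → 5:20 am-5:48 am.
9:55 am-10:11 am: no B overlap → unchanged.

5:20 am-5:48 am, 9:55 am-10:11 am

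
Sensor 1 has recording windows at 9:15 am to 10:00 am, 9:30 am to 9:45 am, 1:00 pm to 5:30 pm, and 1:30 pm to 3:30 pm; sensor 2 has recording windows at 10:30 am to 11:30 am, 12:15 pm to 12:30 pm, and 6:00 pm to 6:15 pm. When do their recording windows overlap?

none

A, merged: 9:15 am–10:00 am, 1:00 pm–5:30 pm.
9:15 am–10:00 am meets no B interval.
1:00 pm–5:30 pm meets no B interval.
No overlap.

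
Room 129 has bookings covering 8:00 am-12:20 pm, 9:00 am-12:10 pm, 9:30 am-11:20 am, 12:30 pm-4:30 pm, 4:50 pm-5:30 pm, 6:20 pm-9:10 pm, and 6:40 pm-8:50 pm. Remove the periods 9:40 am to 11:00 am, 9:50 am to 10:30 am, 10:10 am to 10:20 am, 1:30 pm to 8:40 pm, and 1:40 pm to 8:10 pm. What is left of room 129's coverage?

A, merged: 8:00 am–12:20 pm, 12:30 pm–4:30 pm, 4:50 pm–5:30 pm, 6:20 pm–9:10 pm.
B, merged: 9:40 am–11:00 am, 1:30 pm–8:40 pm.
8:00 am–12:20 pm with B removed leaves 8:00 am–9:40 am, 11:00 am–12:20 pm.
12:30 pm–4:30 pm with B removed leaves 12:30 pm–1:30 pm.
4:50 pm–5:30 pm lies entirely inside B → drops out.
6:20 pm–9:10 pm with B removed leaves 8:40 pm–9:10 pm.

8:00 am–9:40 am, 11:00 am–12:20 pm, 12:30 pm–1:30 pm, 8:40 pm–9:10 pm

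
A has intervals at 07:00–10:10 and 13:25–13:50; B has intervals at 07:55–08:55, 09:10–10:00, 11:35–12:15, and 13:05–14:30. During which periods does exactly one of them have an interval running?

07:00-07:55, 08:55-09:10, 10:00-10:10, 11:35-12:15, 13:05-13:25, 13:50-14:30

A \ B = 07:00-07:55, 08:55-09:10, 10:00-10:10.
B \ A = 11:35-12:15, 13:05-13:25, 13:50-14:30.
Union of the two gives the symmetric difference.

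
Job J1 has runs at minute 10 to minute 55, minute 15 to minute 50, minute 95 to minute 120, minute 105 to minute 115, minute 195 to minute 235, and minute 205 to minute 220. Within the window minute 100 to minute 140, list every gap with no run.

Covered (merged): minute 10 to minute 55, minute 95 to minute 120, minute 195 to minute 235.
Gaps within minute 100 to minute 140: minute 120 to minute 140.

minute 120 to minute 140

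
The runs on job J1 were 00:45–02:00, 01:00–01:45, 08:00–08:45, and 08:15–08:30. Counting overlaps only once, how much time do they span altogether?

2 h

Merged: 00:45–02:00, 08:00–08:45.
Lengths: 1 h 15 min + 45 min = 2 h.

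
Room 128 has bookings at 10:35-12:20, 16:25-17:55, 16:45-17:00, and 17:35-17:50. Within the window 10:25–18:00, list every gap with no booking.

Covered (merged): 10:35–12:20, 16:25–17:55.
Complement within 10:25–18:00: 10:25–10:35, 12:20–16:25, 17:55–18:00.

10:25–10:35, 12:20–16:25, 17:55–18:00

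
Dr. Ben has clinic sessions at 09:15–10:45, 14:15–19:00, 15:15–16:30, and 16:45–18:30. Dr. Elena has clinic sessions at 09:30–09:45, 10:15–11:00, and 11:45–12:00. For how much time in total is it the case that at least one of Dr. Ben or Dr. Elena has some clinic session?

6 h 45 min

Merge the first list: 09:15-10:45, 14:15-19:00.
A ∪ B = 09:15-11:00, 11:45-12:00, 14:15-19:00.
Total: 1 h 45 min + 15 min + 4 h 45 min = 6 h 45 min.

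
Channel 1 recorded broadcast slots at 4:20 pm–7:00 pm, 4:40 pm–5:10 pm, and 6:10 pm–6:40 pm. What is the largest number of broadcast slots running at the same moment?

2

At 4:40 pm, 2 of the intervals are simultaneously active.
No point has more.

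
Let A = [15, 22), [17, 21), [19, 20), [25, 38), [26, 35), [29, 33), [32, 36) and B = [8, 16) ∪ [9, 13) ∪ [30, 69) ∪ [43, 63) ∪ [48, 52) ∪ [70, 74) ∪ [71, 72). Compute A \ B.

[16, 22) ∪ [25, 30)

Merge the first list: [15, 22), [25, 38).
Merge the second list: [8, 16), [30, 69), [70, 74).
[15, 22) with B removed leaves [16, 22).
[25, 38) with B removed leaves [25, 30).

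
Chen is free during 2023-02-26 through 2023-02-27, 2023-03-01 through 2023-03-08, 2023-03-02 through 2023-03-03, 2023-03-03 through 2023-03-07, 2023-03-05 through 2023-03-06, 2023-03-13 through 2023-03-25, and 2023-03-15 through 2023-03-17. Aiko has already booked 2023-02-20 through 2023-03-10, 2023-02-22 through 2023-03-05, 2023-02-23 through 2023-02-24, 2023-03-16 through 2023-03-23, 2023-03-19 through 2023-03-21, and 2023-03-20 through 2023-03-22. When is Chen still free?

2023-03-13 through 2023-03-15, 2023-03-24 through 2023-03-25

Merge the first list: 2023-02-26 through 2023-02-27, 2023-03-01 through 2023-03-08, 2023-03-13 through 2023-03-25.
Merge the second list: 2023-02-20 through 2023-03-10, 2023-03-16 through 2023-03-23.
2023-02-26 through 2023-02-27: fully covered by B → removed.
2023-03-01 through 2023-03-08: fully covered by B → removed.
2023-03-13 through 2023-03-25 minus B → 2023-03-13 through 2023-03-15, 2023-03-24 through 2023-03-25.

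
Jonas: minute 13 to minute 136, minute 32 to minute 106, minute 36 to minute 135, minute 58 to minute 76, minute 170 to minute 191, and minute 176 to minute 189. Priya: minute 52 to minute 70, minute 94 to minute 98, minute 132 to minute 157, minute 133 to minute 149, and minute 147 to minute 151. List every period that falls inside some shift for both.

Merge the first list: minute 13 to minute 136, minute 170 to minute 191.
Merge the second list: minute 52 to minute 70, minute 94 to minute 98, minute 132 to minute 157.
minute 13 to minute 136 meets the second set on minute 52 to minute 70, minute 94 to minute 98, minute 132 to minute 136.
minute 170 to minute 191: no overlap with the second set.

minute 52 to minute 70, minute 94 to minute 98, minute 132 to minute 136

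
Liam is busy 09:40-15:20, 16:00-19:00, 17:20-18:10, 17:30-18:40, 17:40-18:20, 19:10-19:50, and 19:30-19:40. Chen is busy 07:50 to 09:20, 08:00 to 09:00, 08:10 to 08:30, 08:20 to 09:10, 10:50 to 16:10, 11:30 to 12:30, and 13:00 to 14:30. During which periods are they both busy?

10:50-15:20, 16:00-16:10

A, merged: 09:40-15:20, 16:00-19:00, 19:10-19:50.
B, merged: 07:50-09:20, 10:50-16:10.
09:40-15:20 meets the second set on 10:50-15:20.
16:00-19:00 meets the second set on 16:00-16:10.
19:10-19:50: no overlap with the second set.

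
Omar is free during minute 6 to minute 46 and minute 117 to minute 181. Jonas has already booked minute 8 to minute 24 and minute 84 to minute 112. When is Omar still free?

minute 6 to minute 46 with B removed leaves minute 6 to minute 8, minute 24 to minute 46.
minute 117 to minute 181 is untouched.

minute 6 to minute 8, minute 24 to minute 46, minute 117 to minute 181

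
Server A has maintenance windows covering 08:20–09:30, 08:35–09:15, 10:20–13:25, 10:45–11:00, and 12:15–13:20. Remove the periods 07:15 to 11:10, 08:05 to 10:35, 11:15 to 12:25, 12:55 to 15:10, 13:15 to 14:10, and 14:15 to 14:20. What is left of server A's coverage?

Merge the first list: 08:20–09:30, 10:20–13:25.
Merge the second list: 07:15–11:10, 11:15–12:25, 12:55–15:10.
08:20–09:30 lies entirely inside B → drops out.
10:20–13:25 with B removed leaves 11:10–11:15, 12:25–12:55.

11:10–11:15, 12:25–12:55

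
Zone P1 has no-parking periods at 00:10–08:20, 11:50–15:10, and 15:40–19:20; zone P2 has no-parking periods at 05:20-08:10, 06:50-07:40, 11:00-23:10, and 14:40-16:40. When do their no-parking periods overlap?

05:20–08:10, 11:50–15:10, 15:40–19:20

B, merged: 05:20–08:10, 11:00–23:10.
00:10–08:20 ∩ B → 05:20–08:10.
11:50–15:10 ∩ B → 11:50–15:10.
15:40–19:20 ∩ B → 15:40–19:20.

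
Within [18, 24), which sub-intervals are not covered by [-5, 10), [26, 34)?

[18, 24)

The merged coverage is [-5, 10), [26, 34).
Uncovered inside [18, 24): [18, 24).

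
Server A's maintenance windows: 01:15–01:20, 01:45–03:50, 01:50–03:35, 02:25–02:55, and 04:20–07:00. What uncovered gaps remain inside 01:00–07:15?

After merging, the occupied span is 01:15-01:20, 01:45-03:50, 04:20-07:00.
Complement within 01:00-07:15: 01:00-01:15, 01:20-01:45, 03:50-04:20, 07:00-07:15.

01:00-01:15, 01:20-01:45, 03:50-04:20, 07:00-07:15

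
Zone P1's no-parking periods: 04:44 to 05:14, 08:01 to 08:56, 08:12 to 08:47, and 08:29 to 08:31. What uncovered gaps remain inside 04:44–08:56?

05:14–08:01

The merged coverage is 04:44–05:14, 08:01–08:56.
Complement within 04:44–08:56: 05:14–08:01.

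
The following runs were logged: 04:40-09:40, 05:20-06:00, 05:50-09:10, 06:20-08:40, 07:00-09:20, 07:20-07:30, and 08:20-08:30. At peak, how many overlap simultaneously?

Walk the sorted start/end points keeping a running depth.
The depth first hits 5 at 07:20.

5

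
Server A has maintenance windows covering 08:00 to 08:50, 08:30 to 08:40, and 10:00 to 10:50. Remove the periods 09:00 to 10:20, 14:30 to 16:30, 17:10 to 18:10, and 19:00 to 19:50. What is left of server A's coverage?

08:00-08:50, 10:20-10:50

Merge the first list: 08:00-08:50, 10:00-10:50.
08:00-08:50: no B overlap → unchanged.
10:00-10:50 minus B → 10:20-10:50.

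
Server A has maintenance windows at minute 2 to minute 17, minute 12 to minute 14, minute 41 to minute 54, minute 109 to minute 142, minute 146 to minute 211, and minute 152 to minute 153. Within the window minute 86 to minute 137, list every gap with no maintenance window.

The merged coverage is minute 2 to minute 17, minute 41 to minute 54, minute 109 to minute 142, minute 146 to minute 211.
Complement within minute 86 to minute 137: minute 86 to minute 109.

minute 86 to minute 109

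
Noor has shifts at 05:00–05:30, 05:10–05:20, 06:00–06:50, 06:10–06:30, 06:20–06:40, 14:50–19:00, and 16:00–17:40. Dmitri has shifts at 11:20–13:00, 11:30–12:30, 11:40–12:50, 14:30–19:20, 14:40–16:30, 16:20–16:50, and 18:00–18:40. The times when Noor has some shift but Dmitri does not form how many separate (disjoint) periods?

2

First set merges to 05:00–05:30, 06:00–06:50, 14:50–19:00.
Second set merges to 11:20–13:00, 14:30–19:20.
A \ B = 05:00–05:30, 06:00–06:50.
That is 2 disjoint pieces.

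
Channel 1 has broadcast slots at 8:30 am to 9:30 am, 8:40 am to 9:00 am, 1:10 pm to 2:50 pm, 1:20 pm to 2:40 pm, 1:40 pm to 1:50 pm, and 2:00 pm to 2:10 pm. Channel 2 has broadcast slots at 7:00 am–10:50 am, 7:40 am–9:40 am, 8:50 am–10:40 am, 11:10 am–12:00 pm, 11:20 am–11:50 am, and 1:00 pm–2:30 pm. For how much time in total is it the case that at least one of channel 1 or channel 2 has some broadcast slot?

A, merged: 8:30 am-9:30 am, 1:10 pm-2:50 pm.
B, merged: 7:00 am-10:50 am, 11:10 am-12:00 pm, 1:00 pm-2:30 pm.
A ∪ B = 7:00 am-10:50 am, 11:10 am-12:00 pm, 1:00 pm-2:50 pm.
Total: 3 h 50 min + 50 min + 1 h 50 min = 6 h 30 min.

6 h 30 min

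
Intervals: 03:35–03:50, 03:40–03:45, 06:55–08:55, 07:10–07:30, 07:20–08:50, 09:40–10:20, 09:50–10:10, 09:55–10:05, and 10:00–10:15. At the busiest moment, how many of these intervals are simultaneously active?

Walk the sorted start/end points keeping a running depth.
The depth first hits 4 at 10:00.

4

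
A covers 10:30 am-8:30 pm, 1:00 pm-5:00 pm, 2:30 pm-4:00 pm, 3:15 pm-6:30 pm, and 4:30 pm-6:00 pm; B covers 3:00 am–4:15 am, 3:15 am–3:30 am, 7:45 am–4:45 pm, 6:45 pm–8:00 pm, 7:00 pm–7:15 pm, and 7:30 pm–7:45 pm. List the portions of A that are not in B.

A, merged: 10:30 am–8:30 pm.
B, merged: 3:00 am–4:15 am, 7:45 am–4:45 pm, 6:45 pm–8:00 pm.
10:30 am–8:30 pm \ B = 4:45 pm–6:45 pm, 8:00 pm–8:30 pm.

4:45 pm–6:45 pm, 8:00 pm–8:30 pm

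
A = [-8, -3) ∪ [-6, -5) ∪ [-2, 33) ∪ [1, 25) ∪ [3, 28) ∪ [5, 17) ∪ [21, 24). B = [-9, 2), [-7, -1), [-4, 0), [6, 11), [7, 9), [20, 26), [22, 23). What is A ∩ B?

[-8, -3) ∪ [-2, 2) ∪ [6, 11) ∪ [20, 26)

First set merges to [-8, -3), [-2, 33).
Second set merges to [-9, 2), [6, 11), [20, 26).
[-8, -3) ∩ B → [-8, -3).
[-2, 33) ∩ B → [-2, 2), [6, 11), [20, 26).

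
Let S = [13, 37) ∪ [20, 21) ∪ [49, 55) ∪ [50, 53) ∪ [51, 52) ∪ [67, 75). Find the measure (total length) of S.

Merged: [13, 37), [49, 55), [67, 75).
Lengths: 24 + 6 + 8 = 38.

38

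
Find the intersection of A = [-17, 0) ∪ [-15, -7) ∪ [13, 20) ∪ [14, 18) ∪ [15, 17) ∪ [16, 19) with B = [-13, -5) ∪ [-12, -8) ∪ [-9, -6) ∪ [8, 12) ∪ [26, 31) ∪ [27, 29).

A, merged: [-17, 0), [13, 20).
B, merged: [-13, -5), [8, 12), [26, 31).
[-17, 0) overlaps B on [-13, -5).
[13, 20) falls entirely outside B.

[-13, -5)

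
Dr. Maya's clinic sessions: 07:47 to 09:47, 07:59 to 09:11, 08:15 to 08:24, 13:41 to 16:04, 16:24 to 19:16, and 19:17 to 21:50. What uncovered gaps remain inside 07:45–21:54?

07:45-07:47, 09:47-13:41, 16:04-16:24, 19:16-19:17, 21:50-21:54

Covered (merged): 07:47-09:47, 13:41-16:04, 16:24-19:16, 19:17-21:50.
Gaps within 07:45-21:54: 07:45-07:47, 09:47-13:41, 16:04-16:24, 19:16-19:17, 21:50-21:54.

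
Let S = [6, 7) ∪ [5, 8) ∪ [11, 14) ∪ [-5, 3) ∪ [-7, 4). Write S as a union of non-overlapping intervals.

Sort by start: [-7, 4), [-5, 3), [5, 8), [6, 7), [11, 14).
[-5, 3) overlaps/touches [-7, 4) → extend to [-7, 4).
[5, 8) is disjoint → start new block.
[6, 7) overlaps/touches [5, 8) → extend to [5, 8).
[11, 14) is disjoint → start new block.

[-7, 4) ∪ [5, 8) ∪ [11, 14)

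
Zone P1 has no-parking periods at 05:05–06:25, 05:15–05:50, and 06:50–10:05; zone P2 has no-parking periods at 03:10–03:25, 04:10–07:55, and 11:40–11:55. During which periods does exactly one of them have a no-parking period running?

First set merges to 05:05–06:25, 06:50–10:05.
A but not B: 07:55–10:05.
B but not A: 03:10–03:25, 04:10–05:05, 06:25–06:50, 11:40–11:55.
Combining gives A △ B.

03:10–03:25, 04:10–05:05, 06:25–06:50, 07:55–10:05, 11:40–11:55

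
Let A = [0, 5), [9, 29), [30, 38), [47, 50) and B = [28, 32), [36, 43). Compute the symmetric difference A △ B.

A \ B = [0, 5), [9, 28), [32, 36), [47, 50).
B \ A = [29, 30), [38, 43).
Union of the two gives the symmetric difference.

[0, 5) ∪ [9, 28) ∪ [29, 30) ∪ [32, 36) ∪ [38, 43) ∪ [47, 50)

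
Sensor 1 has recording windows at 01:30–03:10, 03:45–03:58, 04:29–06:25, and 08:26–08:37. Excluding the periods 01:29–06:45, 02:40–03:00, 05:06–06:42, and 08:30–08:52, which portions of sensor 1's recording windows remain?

B, merged: 01:29–06:45, 08:30–08:52.
01:30–03:10 lies entirely inside B → drops out.
03:45–03:58 lies entirely inside B → drops out.
04:29–06:25 lies entirely inside B → drops out.
08:26–08:37 with B removed leaves 08:26–08:30.

08:26–08:30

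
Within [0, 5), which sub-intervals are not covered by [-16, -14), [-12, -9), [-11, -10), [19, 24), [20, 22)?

After merging, the occupied span is [-16, -14), [-12, -9), [19, 24).
Gaps within [0, 5): [0, 5).

[0, 5)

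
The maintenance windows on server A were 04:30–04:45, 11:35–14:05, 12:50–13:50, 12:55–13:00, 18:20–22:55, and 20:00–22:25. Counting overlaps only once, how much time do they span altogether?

7 h 20 min

Merged: 04:30-04:45, 11:35-14:05, 18:20-22:55.
Lengths: 15 min + 2 h 30 min + 4 h 35 min = 7 h 20 min.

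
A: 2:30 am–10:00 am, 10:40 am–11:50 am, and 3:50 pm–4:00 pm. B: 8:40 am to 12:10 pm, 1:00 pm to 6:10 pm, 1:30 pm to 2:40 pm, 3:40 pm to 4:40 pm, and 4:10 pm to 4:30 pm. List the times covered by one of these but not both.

2:30 am-8:40 am, 10:00 am-10:40 am, 11:50 am-12:10 pm, 1:00 pm-3:50 pm, 4:00 pm-6:10 pm

Second set merges to 8:40 am-12:10 pm, 1:00 pm-6:10 pm.
A but not B: 2:30 am-8:40 am.
B but not A: 10:00 am-10:40 am, 11:50 am-12:10 pm, 1:00 pm-3:50 pm, 4:00 pm-6:10 pm.
Combining gives A △ B.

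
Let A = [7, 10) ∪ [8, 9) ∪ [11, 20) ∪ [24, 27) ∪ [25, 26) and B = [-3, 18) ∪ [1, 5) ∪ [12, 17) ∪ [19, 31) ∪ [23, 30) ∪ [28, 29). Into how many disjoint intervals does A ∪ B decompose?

First set merges to [7, 10), [11, 20), [24, 27).
Second set merges to [-3, 18), [19, 31).
A ∪ B = [-3, 31).
That is 1 disjoint piece.

1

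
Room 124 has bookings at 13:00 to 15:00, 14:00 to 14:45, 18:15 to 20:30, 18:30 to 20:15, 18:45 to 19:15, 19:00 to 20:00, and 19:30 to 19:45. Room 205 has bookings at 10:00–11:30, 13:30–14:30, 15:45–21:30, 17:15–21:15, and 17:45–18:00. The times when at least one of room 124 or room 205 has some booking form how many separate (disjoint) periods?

3

First set merges to 13:00–15:00, 18:15–20:30.
Second set merges to 10:00–11:30, 13:30–14:30, 15:45–21:30.
A ∪ B = 10:00–11:30, 13:00–15:00, 15:45–21:30.
That is 3 disjoint pieces.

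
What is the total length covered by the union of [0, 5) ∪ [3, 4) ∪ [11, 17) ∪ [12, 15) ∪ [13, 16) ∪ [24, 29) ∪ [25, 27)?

Merged: [0, 5), [11, 17), [24, 29).
Lengths: 5 + 6 + 5 = 16.

16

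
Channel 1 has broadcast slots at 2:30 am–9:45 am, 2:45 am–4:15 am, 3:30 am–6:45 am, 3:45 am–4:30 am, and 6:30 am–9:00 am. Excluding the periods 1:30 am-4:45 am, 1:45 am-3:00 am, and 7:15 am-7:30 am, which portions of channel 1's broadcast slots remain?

Merge the first list: 2:30 am–9:45 am.
Merge the second list: 1:30 am–4:45 am, 7:15 am–7:30 am.
2:30 am–9:45 am minus B → 4:45 am–7:15 am, 7:30 am–9:45 am.

4:45 am–7:15 am, 7:30 am–9:45 am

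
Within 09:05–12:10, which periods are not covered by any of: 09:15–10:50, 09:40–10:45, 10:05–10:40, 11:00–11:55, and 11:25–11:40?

Covered (merged): 09:15–10:50, 11:00–11:55.
Complement within 09:05–12:10: 09:05–09:15, 10:50–11:00, 11:55–12:10.

09:05–09:15, 10:50–11:00, 11:55–12:10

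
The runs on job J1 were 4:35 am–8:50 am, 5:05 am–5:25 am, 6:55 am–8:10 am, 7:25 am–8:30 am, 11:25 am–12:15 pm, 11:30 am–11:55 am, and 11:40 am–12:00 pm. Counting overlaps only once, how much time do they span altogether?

Merged: 4:35 am–8:50 am, 11:25 am–12:15 pm.
Lengths: 4 h 15 min + 50 min = 5 h 5 min.

5 h 5 min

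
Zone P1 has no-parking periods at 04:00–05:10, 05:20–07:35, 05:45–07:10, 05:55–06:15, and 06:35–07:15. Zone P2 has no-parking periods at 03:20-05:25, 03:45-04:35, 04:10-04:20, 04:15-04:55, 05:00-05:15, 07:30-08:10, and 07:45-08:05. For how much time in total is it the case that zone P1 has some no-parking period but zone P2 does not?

2 h 5 min

A, merged: 04:00–05:10, 05:20–07:35.
B, merged: 03:20–05:25, 07:30–08:10.
A \ B = 05:25–07:30.
Total: 2 h 5 min.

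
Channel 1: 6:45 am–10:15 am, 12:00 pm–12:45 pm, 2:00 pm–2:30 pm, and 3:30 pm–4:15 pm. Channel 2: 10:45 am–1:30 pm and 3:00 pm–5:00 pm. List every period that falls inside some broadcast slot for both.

6:45 am-10:15 am: no overlap with the second set.
12:00 pm-12:45 pm meets the second set on 12:00 pm-12:45 pm.
2:00 pm-2:30 pm: no overlap with the second set.
3:30 pm-4:15 pm meets the second set on 3:30 pm-4:15 pm.

12:00 pm-12:45 pm, 3:30 pm-4:15 pm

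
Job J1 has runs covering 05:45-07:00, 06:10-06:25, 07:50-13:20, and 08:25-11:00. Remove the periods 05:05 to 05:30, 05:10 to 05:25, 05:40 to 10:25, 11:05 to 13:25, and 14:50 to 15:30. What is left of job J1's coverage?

10:25-11:05

A, merged: 05:45-07:00, 07:50-13:20.
B, merged: 05:05-05:30, 05:40-10:25, 11:05-13:25, 14:50-15:30.
05:45-07:00: entirely removed.
07:50-13:20 \ B = 10:25-11:05.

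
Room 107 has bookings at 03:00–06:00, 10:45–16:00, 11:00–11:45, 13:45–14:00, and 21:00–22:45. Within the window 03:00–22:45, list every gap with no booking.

Covered (merged): 03:00-06:00, 10:45-16:00, 21:00-22:45.
Gaps within 03:00-22:45: 06:00-10:45, 16:00-21:00.

06:00-10:45, 16:00-21:00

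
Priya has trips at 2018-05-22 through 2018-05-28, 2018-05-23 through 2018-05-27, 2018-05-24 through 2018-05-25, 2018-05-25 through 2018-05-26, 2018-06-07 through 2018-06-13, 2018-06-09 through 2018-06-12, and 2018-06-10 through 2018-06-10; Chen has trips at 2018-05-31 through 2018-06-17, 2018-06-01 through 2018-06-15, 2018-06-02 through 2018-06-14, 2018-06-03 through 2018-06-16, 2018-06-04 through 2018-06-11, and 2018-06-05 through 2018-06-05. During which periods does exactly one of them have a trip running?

2018-05-22 through 2018-05-28, 2018-05-31 through 2018-06-06, 2018-06-14 through 2018-06-17

First set merges to 2018-05-22 through 2018-05-28, 2018-06-07 through 2018-06-13.
Second set merges to 2018-05-31 through 2018-06-17.
A but not B: 2018-05-22 through 2018-05-28.
B but not A: 2018-05-31 through 2018-06-06, 2018-06-14 through 2018-06-17.
Combining gives A △ B.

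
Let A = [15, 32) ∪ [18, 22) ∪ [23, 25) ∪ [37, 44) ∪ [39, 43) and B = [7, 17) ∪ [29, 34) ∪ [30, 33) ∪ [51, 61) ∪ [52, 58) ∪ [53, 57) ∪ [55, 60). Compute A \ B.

[17, 29) ∪ [37, 44)

First set merges to [15, 32), [37, 44).
Second set merges to [7, 17), [29, 34), [51, 61).
[15, 32) with B removed leaves [17, 29).
[37, 44) is untouched.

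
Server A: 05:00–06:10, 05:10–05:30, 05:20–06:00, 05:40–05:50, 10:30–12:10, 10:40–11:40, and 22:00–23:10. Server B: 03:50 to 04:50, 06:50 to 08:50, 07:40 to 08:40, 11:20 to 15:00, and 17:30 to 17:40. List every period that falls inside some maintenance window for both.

11:20–12:10

Merge the first list: 05:00–06:10, 10:30–12:10, 22:00–23:10.
Merge the second list: 03:50–04:50, 06:50–08:50, 11:20–15:00, 17:30–17:40.
05:00–06:10 meets no B interval.
10:30–12:10 ∩ B → 11:20–12:10.
22:00–23:10 meets no B interval.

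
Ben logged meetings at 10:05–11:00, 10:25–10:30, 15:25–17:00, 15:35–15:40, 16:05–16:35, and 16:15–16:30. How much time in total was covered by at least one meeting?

Merged: 10:05–11:00, 15:25–17:00.
Lengths: 55 min + 1 h 35 min = 2 h 30 min.

2 h 30 min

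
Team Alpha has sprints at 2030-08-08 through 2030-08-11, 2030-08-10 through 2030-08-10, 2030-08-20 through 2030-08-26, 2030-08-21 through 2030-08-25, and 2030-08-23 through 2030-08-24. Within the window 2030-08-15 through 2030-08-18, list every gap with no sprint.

2030-08-15 through 2030-08-18

The merged coverage is 2030-08-08 through 2030-08-11, 2030-08-20 through 2030-08-26.
Uncovered inside 2030-08-15 through 2030-08-18: 2030-08-15 through 2030-08-18.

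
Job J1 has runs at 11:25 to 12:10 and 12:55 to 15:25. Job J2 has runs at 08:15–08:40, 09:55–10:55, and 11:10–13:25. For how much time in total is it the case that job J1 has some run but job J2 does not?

A \ B = 13:25-15:25.
Total: 2 h.

2 h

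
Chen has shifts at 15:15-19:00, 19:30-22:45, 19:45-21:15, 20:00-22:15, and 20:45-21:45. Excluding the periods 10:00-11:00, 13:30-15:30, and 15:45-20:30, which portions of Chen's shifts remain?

15:30–15:45, 20:30–22:45

Merge the first list: 15:15–19:00, 19:30–22:45.
15:15–19:00 \ B = 15:30–15:45.
19:30–22:45 \ B = 20:30–22:45.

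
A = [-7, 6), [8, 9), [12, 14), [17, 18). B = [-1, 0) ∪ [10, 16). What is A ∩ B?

[-1, 0) ∪ [12, 14)

[-7, 6) overlaps B on [-1, 0).
[8, 9) falls entirely outside B.
[12, 14) overlaps B on [12, 14).
[17, 18) falls entirely outside B.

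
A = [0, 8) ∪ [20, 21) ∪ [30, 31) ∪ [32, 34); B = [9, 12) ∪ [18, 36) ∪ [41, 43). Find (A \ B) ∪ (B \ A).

A but not B: [0, 8).
B but not A: [9, 12), [18, 20), [21, 30), [31, 32), [34, 36), [41, 43).
Combining gives A △ B.

[0, 8) ∪ [9, 12) ∪ [18, 20) ∪ [21, 30) ∪ [31, 32) ∪ [34, 36) ∪ [41, 43)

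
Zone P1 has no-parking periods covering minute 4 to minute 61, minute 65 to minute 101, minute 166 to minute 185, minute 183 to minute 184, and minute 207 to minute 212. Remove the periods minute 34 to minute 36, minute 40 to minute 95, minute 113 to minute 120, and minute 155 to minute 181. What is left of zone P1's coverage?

Merge the first list: minute 4 to minute 61, minute 65 to minute 101, minute 166 to minute 185, minute 207 to minute 212.
minute 4 to minute 61 with B removed leaves minute 4 to minute 34, minute 36 to minute 40.
minute 65 to minute 101 with B removed leaves minute 95 to minute 101.
minute 166 to minute 185 with B removed leaves minute 181 to minute 185.
minute 207 to minute 212 is untouched.

minute 4 to minute 34, minute 36 to minute 40, minute 95 to minute 101, minute 181 to minute 185, minute 207 to minute 212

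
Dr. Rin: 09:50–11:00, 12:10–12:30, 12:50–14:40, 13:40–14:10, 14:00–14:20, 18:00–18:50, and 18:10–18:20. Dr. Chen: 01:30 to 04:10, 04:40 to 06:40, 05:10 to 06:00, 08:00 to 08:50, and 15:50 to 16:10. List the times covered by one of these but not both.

Merge the first list: 09:50–11:00, 12:10–12:30, 12:50–14:40, 18:00–18:50.
Merge the second list: 01:30–04:10, 04:40–06:40, 08:00–08:50, 15:50–16:10.
A but not B: 09:50–11:00, 12:10–12:30, 12:50–14:40, 18:00–18:50.
B but not A: 01:30–04:10, 04:40–06:40, 08:00–08:50, 15:50–16:10.
Combining gives A △ B.

01:30–04:10, 04:40–06:40, 08:00–08:50, 09:50–11:00, 12:10–12:30, 12:50–14:40, 15:50–16:10, 18:00–18:50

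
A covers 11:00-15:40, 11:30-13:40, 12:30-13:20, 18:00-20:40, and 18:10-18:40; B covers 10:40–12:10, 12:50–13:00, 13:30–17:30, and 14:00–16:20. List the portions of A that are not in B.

Merge the first list: 11:00-15:40, 18:00-20:40.
Merge the second list: 10:40-12:10, 12:50-13:00, 13:30-17:30.
11:00-15:40 \ B = 12:10-12:50, 13:00-13:30.
18:00-20:40: nothing removed.

12:10-12:50, 13:00-13:30, 18:00-20:40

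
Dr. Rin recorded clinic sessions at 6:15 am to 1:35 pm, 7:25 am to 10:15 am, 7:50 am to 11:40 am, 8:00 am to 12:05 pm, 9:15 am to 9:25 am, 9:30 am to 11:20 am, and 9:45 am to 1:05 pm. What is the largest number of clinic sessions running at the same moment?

6

Sweep endpoints in order; track running count of active intervals.
Peak of 6 reached at 9:45 am.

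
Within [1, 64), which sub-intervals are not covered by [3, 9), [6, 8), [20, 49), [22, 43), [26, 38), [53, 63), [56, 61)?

After merging, the occupied span is [3, 9), [20, 49), [53, 63).
Gaps within [1, 64): [1, 3), [9, 20), [49, 53), [63, 64).

[1, 3) ∪ [9, 20) ∪ [49, 53) ∪ [63, 64)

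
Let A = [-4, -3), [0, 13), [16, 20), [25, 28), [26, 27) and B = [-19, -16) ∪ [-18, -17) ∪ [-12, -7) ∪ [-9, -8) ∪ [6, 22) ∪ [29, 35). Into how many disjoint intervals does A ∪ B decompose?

6

A, merged: [-4, -3), [0, 13), [16, 20), [25, 28).
B, merged: [-19, -16), [-12, -7), [6, 22), [29, 35).
A ∪ B = [-19, -16), [-12, -7), [-4, -3), [0, 22), [25, 28), [29, 35).
That is 6 disjoint pieces.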